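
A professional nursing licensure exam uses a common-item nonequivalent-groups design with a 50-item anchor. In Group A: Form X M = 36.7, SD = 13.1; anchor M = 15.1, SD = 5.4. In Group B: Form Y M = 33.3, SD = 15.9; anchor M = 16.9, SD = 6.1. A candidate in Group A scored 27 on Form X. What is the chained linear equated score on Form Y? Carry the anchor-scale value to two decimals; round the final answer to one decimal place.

Form X → anchor (Group A): v = (5.4/13.1)(27 − 36.7) + 15.1 = 11.10
anchor → Form Y (Group B): y = (15.9/6.1)(11.10 − 16.9) + 33.3 = 18.2

18.2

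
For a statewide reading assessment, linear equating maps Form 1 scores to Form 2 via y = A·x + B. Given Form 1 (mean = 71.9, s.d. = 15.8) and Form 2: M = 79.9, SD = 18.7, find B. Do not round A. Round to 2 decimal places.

-5.20

A = SD_Y / SD_X = 18.7 / 15.8 = 1.183544
B = M_Y − A·M_X = 79.9 − 1.183544 × 71.9 = -5.20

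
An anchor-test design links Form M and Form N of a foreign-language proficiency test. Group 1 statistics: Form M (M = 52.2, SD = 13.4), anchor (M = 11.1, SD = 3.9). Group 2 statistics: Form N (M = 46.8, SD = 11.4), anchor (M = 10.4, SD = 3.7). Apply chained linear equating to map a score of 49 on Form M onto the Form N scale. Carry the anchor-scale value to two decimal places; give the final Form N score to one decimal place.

Form M → anchor (Group 1): v = (3.9/13.4)(49 − 52.2) + 11.1 = 10.17
anchor → Form N (Group 2): y = (11.4/3.7)(10.17 − 10.4) + 46.8 = 46.1

46.1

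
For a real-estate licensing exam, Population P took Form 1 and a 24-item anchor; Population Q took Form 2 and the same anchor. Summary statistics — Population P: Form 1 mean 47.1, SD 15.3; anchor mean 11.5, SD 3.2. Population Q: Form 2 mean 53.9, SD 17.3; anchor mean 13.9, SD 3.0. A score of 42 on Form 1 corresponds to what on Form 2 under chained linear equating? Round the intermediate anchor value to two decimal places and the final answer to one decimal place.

Form 1 → anchor (Population P): v = (3.2/15.3)(42 − 47.1) + 11.5 = 10.43
anchor → Form 2 (Population Q): y = (17.3/3.0)(10.43 − 13.9) + 53.9 = 33.9

33.9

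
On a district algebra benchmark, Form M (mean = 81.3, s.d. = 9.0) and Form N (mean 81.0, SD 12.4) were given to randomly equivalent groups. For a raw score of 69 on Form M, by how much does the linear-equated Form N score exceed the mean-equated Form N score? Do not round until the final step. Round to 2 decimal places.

-4.65

Mean-equated: 69 + (81.0 − 81.3) = 68.70
Linear-equated: (12.4/9.0)(69 − 81.3) + 81.0 = 64.053
Difference = 64.053 − 68.70 = -4.65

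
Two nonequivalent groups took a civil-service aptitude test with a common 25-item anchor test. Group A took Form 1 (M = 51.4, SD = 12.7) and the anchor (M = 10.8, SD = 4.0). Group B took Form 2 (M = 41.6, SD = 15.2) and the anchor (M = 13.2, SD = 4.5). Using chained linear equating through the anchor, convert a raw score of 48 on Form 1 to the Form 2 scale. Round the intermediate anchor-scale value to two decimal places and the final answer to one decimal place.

Form 1 → anchor (Group A): v = (4.0/12.7)(48 − 51.4) + 10.8 = 9.73
anchor → Form 2 (Group B): y = (15.2/4.5)(9.73 − 13.2) + 41.6 = 29.9

29.9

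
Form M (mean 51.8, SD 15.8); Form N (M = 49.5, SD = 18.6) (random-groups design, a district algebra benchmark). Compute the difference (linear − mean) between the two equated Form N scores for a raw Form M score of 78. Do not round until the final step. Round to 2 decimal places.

4.64

Mean-equated: 78 + (49.5 − 51.8) = 75.70
Linear-equated: (18.6/15.8)(78 − 51.8) + 49.5 = 80.343
Difference = 80.343 − 75.70 = 4.64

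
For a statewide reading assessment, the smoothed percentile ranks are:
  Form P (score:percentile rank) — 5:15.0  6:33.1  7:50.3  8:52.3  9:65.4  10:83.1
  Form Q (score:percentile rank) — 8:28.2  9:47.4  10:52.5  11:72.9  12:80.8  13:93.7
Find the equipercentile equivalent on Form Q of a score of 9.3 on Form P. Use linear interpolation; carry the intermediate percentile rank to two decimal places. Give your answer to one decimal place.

10.9

PR of 9.3 on Form P: 65.4 + (9.3 − 9)/(10 − 9) × (83.1 − 65.4) = 70.71
On Form Q, PR 70.71 falls between score 10 (PR 52.5) and 11 (PR 72.9).
Interpolate: 10 + (70.71 − 52.5)/(72.9 − 52.5) × (11 − 10) = 10.9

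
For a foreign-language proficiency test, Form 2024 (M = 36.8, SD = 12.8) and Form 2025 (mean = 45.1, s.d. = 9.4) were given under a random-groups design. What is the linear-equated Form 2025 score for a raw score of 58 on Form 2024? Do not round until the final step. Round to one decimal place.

Linear equating: y = (SD_Y/SD_X)(x − M_X) + M_Y
y = (9.4/12.8)(58 − 36.8) + 45.1
y = 0.734375 × 21.2 + 45.1 = 15.5688 + 45.1 = 60.7

60.7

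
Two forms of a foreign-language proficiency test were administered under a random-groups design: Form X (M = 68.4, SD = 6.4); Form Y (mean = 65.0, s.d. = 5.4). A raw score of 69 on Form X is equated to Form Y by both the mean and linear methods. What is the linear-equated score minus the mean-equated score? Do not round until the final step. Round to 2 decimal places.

Mean-equated: 69 + (65.0 − 68.4) = 65.60
Linear-equated: (5.4/6.4)(69 − 68.4) + 65.0 = 65.506
Difference = 65.506 − 65.60 = -0.09

-0.09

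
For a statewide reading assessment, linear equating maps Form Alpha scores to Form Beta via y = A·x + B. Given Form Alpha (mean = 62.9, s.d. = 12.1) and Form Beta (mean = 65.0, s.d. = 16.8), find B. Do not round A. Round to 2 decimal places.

A = SD_Y / SD_X = 16.8 / 12.1 = 1.388430
B = M_Y − A·M_X = 65.0 − 1.388430 × 62.9 = -22.33

-22.33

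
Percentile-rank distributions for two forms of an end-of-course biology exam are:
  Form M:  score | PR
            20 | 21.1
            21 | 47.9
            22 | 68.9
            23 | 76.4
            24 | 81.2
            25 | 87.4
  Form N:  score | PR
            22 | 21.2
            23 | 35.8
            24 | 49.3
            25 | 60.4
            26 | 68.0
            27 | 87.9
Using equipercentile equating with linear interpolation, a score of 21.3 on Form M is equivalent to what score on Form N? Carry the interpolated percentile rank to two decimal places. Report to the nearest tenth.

PR of 21.3 on Form M: 47.9 + (21.3 − 21)/(22 − 21) × (68.9 − 47.9) = 54.20
On Form N, PR 54.20 falls between score 24 (PR 49.3) and 25 (PR 60.4).
Interpolate: 24 + (54.20 − 49.3)/(60.4 − 49.3) × (25 − 24) = 24.4

24.4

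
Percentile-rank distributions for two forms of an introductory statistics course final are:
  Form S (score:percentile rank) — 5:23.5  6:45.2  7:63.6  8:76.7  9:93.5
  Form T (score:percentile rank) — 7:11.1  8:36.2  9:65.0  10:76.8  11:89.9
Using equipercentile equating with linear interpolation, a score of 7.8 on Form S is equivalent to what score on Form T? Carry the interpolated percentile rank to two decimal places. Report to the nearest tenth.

9.8

PR of 7.8 on Form S: 63.6 + (7.8 − 7)/(8 − 7) × (76.7 − 63.6) = 74.08
On Form T, PR 74.08 falls between score 9 (PR 65.0) and 10 (PR 76.8).
Interpolate: 9 + (74.08 − 65.0)/(76.8 − 65.0) × (10 − 9) = 9.8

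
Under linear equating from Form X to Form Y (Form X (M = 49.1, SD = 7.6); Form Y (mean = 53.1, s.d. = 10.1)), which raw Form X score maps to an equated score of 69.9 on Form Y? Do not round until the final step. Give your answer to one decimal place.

61.7

Invert y = (SD_Y/SD_X)(x − M_X) + M_Y:
x = (SD_X/SD_Y)(y − M_Y) + M_X = (7.6/10.1)(69.9 − 53.1) + 49.1
x = 0.752475 × 16.800 + 49.1 = 61.7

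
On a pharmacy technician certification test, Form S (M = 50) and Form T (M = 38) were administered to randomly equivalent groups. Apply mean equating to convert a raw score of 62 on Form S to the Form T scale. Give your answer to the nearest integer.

Mean equating: y = x + (M_Y − M_X) = 62 + (38 − 50) = 50

50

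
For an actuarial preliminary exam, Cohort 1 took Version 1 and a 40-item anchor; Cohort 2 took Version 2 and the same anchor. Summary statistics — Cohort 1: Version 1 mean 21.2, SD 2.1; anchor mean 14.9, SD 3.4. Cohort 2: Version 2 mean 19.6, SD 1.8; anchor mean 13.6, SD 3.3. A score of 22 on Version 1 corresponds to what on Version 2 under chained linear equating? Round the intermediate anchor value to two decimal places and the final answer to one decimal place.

21.0

Version 1 → anchor (Cohort 1): v = (3.4/2.1)(22 − 21.2) + 14.9 = 16.20
anchor → Version 2 (Cohort 2): y = (1.8/3.3)(16.20 − 13.6) + 19.6 = 21.0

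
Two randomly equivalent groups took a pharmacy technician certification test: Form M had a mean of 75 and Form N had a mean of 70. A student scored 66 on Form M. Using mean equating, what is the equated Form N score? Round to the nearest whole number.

61

Mean equating: y = x + (M_Y − M_X) = 66 + (70 − 75) = 61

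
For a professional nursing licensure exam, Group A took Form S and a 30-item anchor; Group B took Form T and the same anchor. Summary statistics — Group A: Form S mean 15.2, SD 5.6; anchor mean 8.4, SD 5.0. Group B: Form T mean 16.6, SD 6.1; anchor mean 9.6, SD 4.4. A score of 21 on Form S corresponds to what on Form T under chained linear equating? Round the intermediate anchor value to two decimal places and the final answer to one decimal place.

22.1

Form S → anchor (Group A): v = (5.0/5.6)(21 − 15.2) + 8.4 = 13.58
anchor → Form T (Group B): y = (6.1/4.4)(13.58 − 9.6) + 16.6 = 22.1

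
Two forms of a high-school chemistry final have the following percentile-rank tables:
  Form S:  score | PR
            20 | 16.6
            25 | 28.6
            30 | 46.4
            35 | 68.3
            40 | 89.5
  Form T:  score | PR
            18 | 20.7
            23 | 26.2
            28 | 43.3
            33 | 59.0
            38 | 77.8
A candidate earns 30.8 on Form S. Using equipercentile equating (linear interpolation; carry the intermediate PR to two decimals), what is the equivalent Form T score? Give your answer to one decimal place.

PR of 30.8 on Form S: 46.4 + (30.8 − 30)/(35 − 30) × (68.3 − 46.4) = 49.90
On Form T, PR 49.90 falls between score 28 (PR 43.3) and 33 (PR 59.0).
Interpolate: 28 + (49.90 − 43.3)/(59.0 − 43.3) × (33 − 28) = 30.1

30.1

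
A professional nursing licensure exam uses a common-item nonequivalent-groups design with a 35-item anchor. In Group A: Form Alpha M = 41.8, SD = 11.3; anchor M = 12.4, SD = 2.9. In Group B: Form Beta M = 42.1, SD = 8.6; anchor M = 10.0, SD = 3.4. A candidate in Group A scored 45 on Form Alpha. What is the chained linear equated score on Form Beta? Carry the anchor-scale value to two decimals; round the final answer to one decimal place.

50.2

Form Alpha → anchor (Group A): v = (2.9/11.3)(45 − 41.8) + 12.4 = 13.22
anchor → Form Beta (Group B): y = (8.6/3.4)(13.22 − 10.0) + 42.1 = 50.2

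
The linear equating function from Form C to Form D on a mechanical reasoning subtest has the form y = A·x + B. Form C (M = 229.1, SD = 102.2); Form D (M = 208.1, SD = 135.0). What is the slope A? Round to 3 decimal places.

1.321

A = SD_Y / SD_X = 135.0 / 102.2 = 1.321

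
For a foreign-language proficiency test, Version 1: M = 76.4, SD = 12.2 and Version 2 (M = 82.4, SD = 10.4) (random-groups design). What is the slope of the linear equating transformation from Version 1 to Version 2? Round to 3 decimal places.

A = SD_Y / SD_X = 10.4 / 12.2 = 0.852

0.852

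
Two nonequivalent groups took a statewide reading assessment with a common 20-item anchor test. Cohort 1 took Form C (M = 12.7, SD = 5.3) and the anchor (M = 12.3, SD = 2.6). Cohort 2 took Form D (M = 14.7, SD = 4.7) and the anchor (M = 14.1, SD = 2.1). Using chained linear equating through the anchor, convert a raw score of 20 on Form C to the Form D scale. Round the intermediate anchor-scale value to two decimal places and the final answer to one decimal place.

Form C → anchor (Cohort 1): v = (2.6/5.3)(20 − 12.7) + 12.3 = 15.88
anchor → Form D (Cohort 2): y = (4.7/2.1)(15.88 − 14.1) + 14.7 = 18.7

18.7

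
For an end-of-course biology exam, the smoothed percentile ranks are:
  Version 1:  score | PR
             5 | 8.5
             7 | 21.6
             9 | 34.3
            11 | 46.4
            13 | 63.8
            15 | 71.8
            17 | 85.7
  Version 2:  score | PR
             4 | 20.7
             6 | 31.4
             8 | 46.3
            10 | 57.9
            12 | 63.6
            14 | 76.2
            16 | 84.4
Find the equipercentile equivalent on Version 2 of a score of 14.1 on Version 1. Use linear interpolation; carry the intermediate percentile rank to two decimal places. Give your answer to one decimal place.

PR of 14.1 on Version 1: 63.8 + (14.1 − 13)/(15 − 13) × (71.8 − 63.8) = 68.20
On Version 2, PR 68.20 falls between score 12 (PR 63.6) and 14 (PR 76.2).
Interpolate: 12 + (68.20 − 63.6)/(76.2 − 63.6) × (14 − 12) = 12.7

12.7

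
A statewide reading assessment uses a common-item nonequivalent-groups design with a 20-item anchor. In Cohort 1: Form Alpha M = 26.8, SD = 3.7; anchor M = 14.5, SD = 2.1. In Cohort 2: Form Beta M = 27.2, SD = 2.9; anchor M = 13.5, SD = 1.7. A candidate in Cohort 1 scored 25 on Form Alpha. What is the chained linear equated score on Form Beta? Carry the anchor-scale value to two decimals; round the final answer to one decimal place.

27.2

Form Alpha → anchor (Cohort 1): v = (2.1/3.7)(25 − 26.8) + 14.5 = 13.48
anchor → Form Beta (Cohort 2): y = (2.9/1.7)(13.48 − 13.5) + 27.2 = 27.2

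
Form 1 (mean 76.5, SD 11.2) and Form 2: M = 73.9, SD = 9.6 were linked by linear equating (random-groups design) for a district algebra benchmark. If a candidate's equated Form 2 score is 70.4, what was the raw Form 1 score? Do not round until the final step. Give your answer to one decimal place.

Invert y = (SD_Y/SD_X)(x − M_X) + M_Y:
x = (SD_X/SD_Y)(y − M_Y) + M_X = (11.2/9.6)(70.4 − 73.9) + 76.5
x = 1.166667 × -3.500 + 76.5 = 72.4

72.4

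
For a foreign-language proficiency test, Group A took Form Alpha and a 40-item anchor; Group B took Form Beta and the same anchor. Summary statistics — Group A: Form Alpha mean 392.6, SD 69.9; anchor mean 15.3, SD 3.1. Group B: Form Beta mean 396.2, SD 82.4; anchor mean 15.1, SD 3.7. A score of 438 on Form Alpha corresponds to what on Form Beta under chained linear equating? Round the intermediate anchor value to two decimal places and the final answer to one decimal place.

445.4

Form Alpha → anchor (Group A): v = (3.1/69.9)(438 − 392.6) + 15.3 = 17.31
anchor → Form Beta (Group B): y = (82.4/3.7)(17.31 − 15.1) + 396.2 = 445.4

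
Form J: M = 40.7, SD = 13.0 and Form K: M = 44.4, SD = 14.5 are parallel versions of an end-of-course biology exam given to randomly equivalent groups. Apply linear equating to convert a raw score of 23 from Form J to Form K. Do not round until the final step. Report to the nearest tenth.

24.7

Linear equating: y = (SD_Y/SD_X)(x − M_X) + M_Y
y = (14.5/13.0)(23 − 40.7) + 44.4
y = 1.115385 × -17.7 + 44.4 = -19.7423 + 44.4 = 24.7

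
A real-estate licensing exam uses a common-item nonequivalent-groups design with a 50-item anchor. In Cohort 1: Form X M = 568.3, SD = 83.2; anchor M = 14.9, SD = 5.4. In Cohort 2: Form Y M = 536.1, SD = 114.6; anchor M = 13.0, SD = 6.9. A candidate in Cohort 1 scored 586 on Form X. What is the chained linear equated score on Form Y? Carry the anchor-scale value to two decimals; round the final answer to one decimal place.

586.8

Form X → anchor (Cohort 1): v = (5.4/83.2)(586 − 568.3) + 14.9 = 16.05
anchor → Form Y (Cohort 2): y = (114.6/6.9)(16.05 − 13.0) + 536.1 = 586.8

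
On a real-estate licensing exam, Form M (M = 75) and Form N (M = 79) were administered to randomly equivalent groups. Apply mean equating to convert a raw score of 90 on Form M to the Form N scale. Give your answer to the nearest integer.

Mean equating: y = x + (M_Y − M_X) = 90 + (79 − 75) = 94

94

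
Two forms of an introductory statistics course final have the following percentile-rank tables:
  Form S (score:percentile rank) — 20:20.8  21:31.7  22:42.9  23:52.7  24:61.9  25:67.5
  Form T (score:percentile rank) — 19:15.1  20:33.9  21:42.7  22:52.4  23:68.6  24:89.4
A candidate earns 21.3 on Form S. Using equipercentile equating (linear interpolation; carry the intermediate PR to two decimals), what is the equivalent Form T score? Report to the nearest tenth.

PR of 21.3 on Form S: 31.7 + (21.3 − 21)/(22 − 21) × (42.9 − 31.7) = 35.06
On Form T, PR 35.06 falls between score 20 (PR 33.9) and 21 (PR 42.7).
Interpolate: 20 + (35.06 − 33.9)/(42.7 − 33.9) × (21 − 20) = 20.1

20.1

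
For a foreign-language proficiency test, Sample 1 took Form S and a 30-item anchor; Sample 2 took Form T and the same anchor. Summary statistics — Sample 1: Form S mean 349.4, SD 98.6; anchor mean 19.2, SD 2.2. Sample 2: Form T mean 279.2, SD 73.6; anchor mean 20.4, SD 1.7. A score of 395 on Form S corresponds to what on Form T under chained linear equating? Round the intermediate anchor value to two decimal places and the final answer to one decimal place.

Form S → anchor (Sample 1): v = (2.2/98.6)(395 − 349.4) + 19.2 = 20.22
anchor → Form T (Sample 2): y = (73.6/1.7)(20.22 − 20.4) + 279.2 = 271.4

271.4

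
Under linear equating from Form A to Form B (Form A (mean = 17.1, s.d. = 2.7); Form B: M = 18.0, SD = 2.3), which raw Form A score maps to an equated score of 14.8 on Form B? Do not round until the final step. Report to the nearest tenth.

13.3

Invert y = (SD_Y/SD_X)(x − M_X) + M_Y:
x = (SD_X/SD_Y)(y − M_Y) + M_X = (2.7/2.3)(14.8 − 18.0) + 17.1
x = 1.173913 × -3.200 + 17.1 = 13.3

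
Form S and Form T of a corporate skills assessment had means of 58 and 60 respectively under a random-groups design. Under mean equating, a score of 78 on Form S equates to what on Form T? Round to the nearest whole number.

80

Mean equating: y = x + (M_Y − M_X) = 78 + (60 − 58) = 80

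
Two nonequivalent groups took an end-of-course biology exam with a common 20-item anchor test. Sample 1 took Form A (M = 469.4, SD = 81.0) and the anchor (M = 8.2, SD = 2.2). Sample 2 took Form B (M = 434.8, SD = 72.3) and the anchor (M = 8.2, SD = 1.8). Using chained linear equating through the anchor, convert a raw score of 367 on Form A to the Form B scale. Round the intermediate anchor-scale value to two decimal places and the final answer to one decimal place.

Form A → anchor (Sample 1): v = (2.2/81.0)(367 − 469.4) + 8.2 = 5.42
anchor → Form B (Sample 2): y = (72.3/1.8)(5.42 − 8.2) + 434.8 = 323.1

323.1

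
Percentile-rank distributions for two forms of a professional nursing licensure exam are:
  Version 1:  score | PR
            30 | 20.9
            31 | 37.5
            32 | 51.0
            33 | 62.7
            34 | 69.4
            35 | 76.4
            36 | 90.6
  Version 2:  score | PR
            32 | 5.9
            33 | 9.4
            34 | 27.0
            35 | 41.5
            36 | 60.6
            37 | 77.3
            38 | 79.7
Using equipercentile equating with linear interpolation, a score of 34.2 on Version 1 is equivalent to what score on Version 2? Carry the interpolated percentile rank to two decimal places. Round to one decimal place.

36.6

PR of 34.2 on Version 1: 69.4 + (34.2 − 34)/(35 − 34) × (76.4 − 69.4) = 70.80
On Version 2, PR 70.80 falls between score 36 (PR 60.6) and 37 (PR 77.3).
Interpolate: 36 + (70.80 − 60.6)/(77.3 − 60.6) × (37 − 36) = 36.6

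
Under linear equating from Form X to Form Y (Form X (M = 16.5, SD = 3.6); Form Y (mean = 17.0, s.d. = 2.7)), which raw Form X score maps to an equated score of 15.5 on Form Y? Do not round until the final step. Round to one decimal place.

14.5

Invert y = (SD_Y/SD_X)(x − M_X) + M_Y:
x = (SD_X/SD_Y)(y − M_Y) + M_X = (3.6/2.7)(15.5 − 17.0) + 16.5
x = 1.333333 × -1.500 + 16.5 = 14.5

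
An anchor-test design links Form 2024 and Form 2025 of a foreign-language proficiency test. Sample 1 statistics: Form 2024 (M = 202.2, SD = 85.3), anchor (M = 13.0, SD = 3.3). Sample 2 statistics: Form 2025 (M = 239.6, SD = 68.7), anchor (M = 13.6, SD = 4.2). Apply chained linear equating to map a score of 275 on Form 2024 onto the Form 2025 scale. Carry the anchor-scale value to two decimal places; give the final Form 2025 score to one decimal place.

Form 2024 → anchor (Sample 1): v = (3.3/85.3)(275 − 202.2) + 13.0 = 15.82
anchor → Form 2025 (Sample 2): y = (68.7/4.2)(15.82 − 13.6) + 239.6 = 275.9

275.9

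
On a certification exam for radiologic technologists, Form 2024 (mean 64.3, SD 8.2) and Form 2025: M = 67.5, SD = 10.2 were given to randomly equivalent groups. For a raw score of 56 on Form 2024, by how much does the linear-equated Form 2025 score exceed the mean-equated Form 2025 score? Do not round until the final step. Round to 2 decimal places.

Mean-equated: 56 + (67.5 − 64.3) = 59.20
Linear-equated: (10.2/8.2)(56 − 64.3) + 67.5 = 57.176
Difference = 57.176 − 59.20 = -2.02

-2.02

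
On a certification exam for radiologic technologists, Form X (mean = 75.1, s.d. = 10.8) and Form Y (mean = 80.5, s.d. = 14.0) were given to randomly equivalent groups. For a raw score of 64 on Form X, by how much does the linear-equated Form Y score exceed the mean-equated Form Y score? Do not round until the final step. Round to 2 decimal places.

Mean-equated: 64 + (80.5 − 75.1) = 69.40
Linear-equated: (14.0/10.8)(64 − 75.1) + 80.5 = 66.111
Difference = 66.111 − 69.40 = -3.29

-3.29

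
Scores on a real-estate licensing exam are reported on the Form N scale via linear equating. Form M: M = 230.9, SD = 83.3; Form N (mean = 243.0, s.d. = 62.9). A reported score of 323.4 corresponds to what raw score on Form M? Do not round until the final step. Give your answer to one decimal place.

337.4

Invert y = (SD_Y/SD_X)(x − M_X) + M_Y:
x = (SD_X/SD_Y)(y − M_Y) + M_X = (83.3/62.9)(323.4 − 243.0) + 230.9
x = 1.324324 × 80.400 + 230.9 = 337.4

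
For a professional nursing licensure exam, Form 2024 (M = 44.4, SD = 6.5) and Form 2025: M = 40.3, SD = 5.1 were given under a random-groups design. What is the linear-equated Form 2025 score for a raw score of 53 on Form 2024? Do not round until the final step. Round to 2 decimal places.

47.05

Linear equating: y = (SD_Y/SD_X)(x − M_X) + M_Y
y = (5.1/6.5)(53 − 44.4) + 40.3
y = 0.784615 × 8.6 + 40.3 = 6.7477 + 40.3 = 47.05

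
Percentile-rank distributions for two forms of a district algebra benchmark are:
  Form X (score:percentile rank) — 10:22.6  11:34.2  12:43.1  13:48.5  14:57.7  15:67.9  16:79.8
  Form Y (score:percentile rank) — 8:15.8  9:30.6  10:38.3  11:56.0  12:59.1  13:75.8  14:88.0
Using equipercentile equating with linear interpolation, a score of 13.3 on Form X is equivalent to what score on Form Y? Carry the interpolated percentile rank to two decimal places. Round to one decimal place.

10.7

PR of 13.3 on Form X: 48.5 + (13.3 − 13)/(14 − 13) × (57.7 − 48.5) = 51.26
On Form Y, PR 51.26 falls between score 10 (PR 38.3) and 11 (PR 56.0).
Interpolate: 10 + (51.26 − 38.3)/(56.0 − 38.3) × (11 − 10) = 10.7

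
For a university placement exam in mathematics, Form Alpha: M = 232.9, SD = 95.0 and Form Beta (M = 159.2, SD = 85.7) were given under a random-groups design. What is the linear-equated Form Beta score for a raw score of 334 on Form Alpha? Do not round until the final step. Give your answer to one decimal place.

250.4

Linear equating: y = (SD_Y/SD_X)(x − M_X) + M_Y
y = (85.7/95.0)(334 − 232.9) + 159.2
y = 0.902105 × 101.1 + 159.2 = 91.2028 + 159.2 = 250.4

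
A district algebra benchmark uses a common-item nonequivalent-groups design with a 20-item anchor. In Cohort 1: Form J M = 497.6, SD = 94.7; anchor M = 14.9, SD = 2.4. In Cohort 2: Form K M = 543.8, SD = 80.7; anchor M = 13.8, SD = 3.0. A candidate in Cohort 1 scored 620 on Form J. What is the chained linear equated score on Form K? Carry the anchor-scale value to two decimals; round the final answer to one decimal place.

656.8

Form J → anchor (Cohort 1): v = (2.4/94.7)(620 − 497.6) + 14.9 = 18.00
anchor → Form K (Cohort 2): y = (80.7/3.0)(18.00 − 13.8) + 543.8 = 656.8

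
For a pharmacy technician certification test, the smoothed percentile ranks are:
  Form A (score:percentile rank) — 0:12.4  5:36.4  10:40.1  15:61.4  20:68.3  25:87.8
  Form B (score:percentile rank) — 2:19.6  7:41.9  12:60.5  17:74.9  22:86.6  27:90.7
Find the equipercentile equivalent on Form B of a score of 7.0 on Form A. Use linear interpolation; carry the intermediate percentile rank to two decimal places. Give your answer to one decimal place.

PR of 7.0 on Form A: 36.4 + (7.0 − 5)/(10 − 5) × (40.1 − 36.4) = 37.88
On Form B, PR 37.88 falls between score 2 (PR 19.6) and 7 (PR 41.9).
Interpolate: 2 + (37.88 − 19.6)/(41.9 − 19.6) × (7 − 2) = 6.1

6.1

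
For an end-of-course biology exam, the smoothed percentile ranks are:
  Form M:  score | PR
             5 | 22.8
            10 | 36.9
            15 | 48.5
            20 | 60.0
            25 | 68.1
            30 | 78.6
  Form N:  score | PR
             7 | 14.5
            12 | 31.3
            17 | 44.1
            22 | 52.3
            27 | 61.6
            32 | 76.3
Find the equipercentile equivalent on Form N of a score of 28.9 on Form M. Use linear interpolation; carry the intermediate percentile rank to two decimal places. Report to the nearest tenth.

32.0

PR of 28.9 on Form M: 68.1 + (28.9 − 25)/(30 − 25) × (78.6 − 68.1) = 76.29
On Form N, PR 76.29 falls between score 27 (PR 61.6) and 32 (PR 76.3).
Interpolate: 27 + (76.29 − 61.6)/(76.3 − 61.6) × (32 − 27) = 32.0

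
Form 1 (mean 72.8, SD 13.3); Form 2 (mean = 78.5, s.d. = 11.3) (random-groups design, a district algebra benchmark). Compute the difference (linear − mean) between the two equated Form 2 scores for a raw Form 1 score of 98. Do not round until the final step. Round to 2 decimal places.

-3.79

Mean-equated: 98 + (78.5 − 72.8) = 103.70
Linear-equated: (11.3/13.3)(98 − 72.8) + 78.5 = 99.911
Difference = 99.911 − 103.70 = -3.79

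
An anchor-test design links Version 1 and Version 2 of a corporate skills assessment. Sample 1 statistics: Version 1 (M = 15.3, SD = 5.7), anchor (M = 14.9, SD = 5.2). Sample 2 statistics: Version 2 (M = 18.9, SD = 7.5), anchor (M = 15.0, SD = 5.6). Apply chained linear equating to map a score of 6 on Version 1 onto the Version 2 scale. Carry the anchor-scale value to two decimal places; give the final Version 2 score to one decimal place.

7.4

Version 1 → anchor (Sample 1): v = (5.2/5.7)(6 − 15.3) + 14.9 = 6.42
anchor → Version 2 (Sample 2): y = (7.5/5.6)(6.42 − 15.0) + 18.9 = 7.4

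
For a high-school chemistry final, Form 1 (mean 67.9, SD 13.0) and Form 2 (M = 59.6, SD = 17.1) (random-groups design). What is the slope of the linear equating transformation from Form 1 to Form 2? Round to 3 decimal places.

1.315

A = SD_Y / SD_X = 17.1 / 13.0 = 1.315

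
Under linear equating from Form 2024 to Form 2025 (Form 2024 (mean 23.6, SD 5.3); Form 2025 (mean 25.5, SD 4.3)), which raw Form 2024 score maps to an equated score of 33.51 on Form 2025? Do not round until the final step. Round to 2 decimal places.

Invert y = (SD_Y/SD_X)(x − M_X) + M_Y:
x = (SD_X/SD_Y)(y − M_Y) + M_X = (5.3/4.3)(33.51 − 25.5) + 23.6
x = 1.232558 × 8.010 + 23.6 = 33.47

33.47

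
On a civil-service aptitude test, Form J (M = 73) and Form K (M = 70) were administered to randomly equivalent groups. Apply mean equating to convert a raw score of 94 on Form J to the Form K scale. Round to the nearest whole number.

Mean equating: y = x + (M_Y − M_X) = 94 + (70 − 73) = 91

91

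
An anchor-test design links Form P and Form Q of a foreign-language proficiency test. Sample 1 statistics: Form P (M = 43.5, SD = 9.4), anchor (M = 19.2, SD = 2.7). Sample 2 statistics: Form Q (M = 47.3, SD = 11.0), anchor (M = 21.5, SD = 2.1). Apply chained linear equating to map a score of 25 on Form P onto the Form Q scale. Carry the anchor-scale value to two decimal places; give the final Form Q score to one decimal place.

Form P → anchor (Sample 1): v = (2.7/9.4)(25 − 43.5) + 19.2 = 13.89
anchor → Form Q (Sample 2): y = (11.0/2.1)(13.89 − 21.5) + 47.3 = 7.4

7.4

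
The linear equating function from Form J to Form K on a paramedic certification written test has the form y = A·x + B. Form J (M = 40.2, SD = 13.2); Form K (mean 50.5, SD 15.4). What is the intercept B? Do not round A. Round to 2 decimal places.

3.60

A = SD_Y / SD_X = 15.4 / 13.2 = 1.166667
B = M_Y − A·M_X = 50.5 − 1.166667 × 40.2 = 3.60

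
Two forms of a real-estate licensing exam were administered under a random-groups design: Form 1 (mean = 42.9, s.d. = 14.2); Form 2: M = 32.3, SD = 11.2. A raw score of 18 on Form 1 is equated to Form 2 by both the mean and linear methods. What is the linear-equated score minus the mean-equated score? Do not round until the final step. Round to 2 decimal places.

Mean-equated: 18 + (32.3 − 42.9) = 7.40
Linear-equated: (11.2/14.2)(18 − 42.9) + 32.3 = 12.661
Difference = 12.661 − 7.40 = 5.26

5.26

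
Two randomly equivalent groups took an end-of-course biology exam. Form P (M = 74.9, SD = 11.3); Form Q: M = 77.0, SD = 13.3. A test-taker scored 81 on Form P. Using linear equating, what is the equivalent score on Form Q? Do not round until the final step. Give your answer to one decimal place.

84.2

Linear equating: y = (SD_Y/SD_X)(x − M_X) + M_Y
y = (13.3/11.3)(81 − 74.9) + 77.0
y = 1.176991 × 6.1 + 77.0 = 7.1796 + 77.0 = 84.2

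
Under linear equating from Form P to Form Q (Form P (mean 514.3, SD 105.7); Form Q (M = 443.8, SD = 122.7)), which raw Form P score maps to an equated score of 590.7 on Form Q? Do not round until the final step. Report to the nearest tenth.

640.8

Invert y = (SD_Y/SD_X)(x − M_X) + M_Y:
x = (SD_X/SD_Y)(y − M_Y) + M_X = (105.7/122.7)(590.7 − 443.8) + 514.3
x = 0.861451 × 146.900 + 514.3 = 640.8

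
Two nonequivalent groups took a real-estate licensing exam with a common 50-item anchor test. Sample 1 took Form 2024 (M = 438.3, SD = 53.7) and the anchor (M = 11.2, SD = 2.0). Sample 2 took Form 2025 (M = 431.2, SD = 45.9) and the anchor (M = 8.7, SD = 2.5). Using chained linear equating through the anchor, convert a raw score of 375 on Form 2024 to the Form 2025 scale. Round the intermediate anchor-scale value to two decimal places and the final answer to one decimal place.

433.8

Form 2024 → anchor (Sample 1): v = (2.0/53.7)(375 − 438.3) + 11.2 = 8.84
anchor → Form 2025 (Sample 2): y = (45.9/2.5)(8.84 − 8.7) + 431.2 = 433.8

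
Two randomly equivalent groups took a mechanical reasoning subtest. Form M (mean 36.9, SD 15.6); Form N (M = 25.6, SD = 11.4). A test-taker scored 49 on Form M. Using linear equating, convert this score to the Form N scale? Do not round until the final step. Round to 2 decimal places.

34.44

Linear equating: y = (SD_Y/SD_X)(x − M_X) + M_Y
y = (11.4/15.6)(49 − 36.9) + 25.6
y = 0.730769 × 12.1 + 25.6 = 8.8423 + 25.6 = 34.44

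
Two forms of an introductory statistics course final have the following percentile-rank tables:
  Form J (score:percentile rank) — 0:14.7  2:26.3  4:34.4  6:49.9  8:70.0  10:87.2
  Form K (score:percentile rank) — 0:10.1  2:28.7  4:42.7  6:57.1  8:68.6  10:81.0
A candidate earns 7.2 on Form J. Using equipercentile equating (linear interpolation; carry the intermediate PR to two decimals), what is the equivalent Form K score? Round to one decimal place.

6.8

PR of 7.2 on Form J: 49.9 + (7.2 − 6)/(8 − 6) × (70.0 − 49.9) = 61.96
On Form K, PR 61.96 falls between score 6 (PR 57.1) and 8 (PR 68.6).
Interpolate: 6 + (61.96 − 57.1)/(68.6 − 57.1) × (8 − 6) = 6.8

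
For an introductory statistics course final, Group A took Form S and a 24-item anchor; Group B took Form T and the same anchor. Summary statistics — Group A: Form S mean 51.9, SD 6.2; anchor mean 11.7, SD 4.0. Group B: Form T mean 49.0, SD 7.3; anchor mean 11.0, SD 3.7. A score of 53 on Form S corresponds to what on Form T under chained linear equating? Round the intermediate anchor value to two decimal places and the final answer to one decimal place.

51.8

Form S → anchor (Group A): v = (4.0/6.2)(53 − 51.9) + 11.7 = 12.41
anchor → Form T (Group B): y = (7.3/3.7)(12.41 − 11.0) + 49.0 = 51.8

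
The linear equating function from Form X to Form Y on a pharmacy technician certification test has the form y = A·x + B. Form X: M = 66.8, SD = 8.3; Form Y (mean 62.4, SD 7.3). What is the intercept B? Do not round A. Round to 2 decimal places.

A = SD_Y / SD_X = 7.3 / 8.3 = 0.879518
B = M_Y − A·M_X = 62.4 − 0.879518 × 66.8 = 3.65

3.65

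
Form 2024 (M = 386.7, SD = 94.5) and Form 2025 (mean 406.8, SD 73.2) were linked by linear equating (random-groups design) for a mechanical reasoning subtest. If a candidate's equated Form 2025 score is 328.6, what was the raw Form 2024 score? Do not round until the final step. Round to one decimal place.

285.7

Invert y = (SD_Y/SD_X)(x − M_X) + M_Y:
x = (SD_X/SD_Y)(y − M_Y) + M_X = (94.5/73.2)(328.6 − 406.8) + 386.7
x = 1.290984 × -78.200 + 386.7 = 285.7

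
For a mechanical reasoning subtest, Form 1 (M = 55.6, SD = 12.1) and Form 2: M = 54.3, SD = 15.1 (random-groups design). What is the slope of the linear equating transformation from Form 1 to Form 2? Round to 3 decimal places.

1.248

A = SD_Y / SD_X = 15.1 / 12.1 = 1.248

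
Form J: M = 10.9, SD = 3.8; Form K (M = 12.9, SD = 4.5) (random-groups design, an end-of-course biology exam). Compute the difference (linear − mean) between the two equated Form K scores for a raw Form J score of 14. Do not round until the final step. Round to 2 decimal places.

Mean-equated: 14 + (12.9 − 10.9) = 16.00
Linear-equated: (4.5/3.8)(14 − 10.9) + 12.9 = 16.571
Difference = 16.571 − 16.00 = 0.57

0.57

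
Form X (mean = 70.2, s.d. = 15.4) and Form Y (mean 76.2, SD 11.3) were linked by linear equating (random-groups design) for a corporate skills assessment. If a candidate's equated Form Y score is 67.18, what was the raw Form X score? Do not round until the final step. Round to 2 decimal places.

Invert y = (SD_Y/SD_X)(x − M_X) + M_Y:
x = (SD_X/SD_Y)(y − M_Y) + M_X = (15.4/11.3)(67.18 − 76.2) + 70.2
x = 1.362832 × -9.020 + 70.2 = 57.91

57.91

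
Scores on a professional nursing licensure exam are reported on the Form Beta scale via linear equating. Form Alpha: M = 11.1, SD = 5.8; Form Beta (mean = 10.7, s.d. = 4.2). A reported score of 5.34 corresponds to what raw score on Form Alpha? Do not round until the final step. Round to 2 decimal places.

3.70

Invert y = (SD_Y/SD_X)(x − M_X) + M_Y:
x = (SD_X/SD_Y)(y − M_Y) + M_X = (5.8/4.2)(5.34 − 10.7) + 11.1
x = 1.380952 × -5.360 + 11.1 = 3.70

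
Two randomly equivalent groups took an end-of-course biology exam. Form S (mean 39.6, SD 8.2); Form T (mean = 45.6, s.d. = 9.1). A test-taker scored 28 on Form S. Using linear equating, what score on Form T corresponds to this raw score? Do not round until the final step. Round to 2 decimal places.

32.73

Linear equating: y = (SD_Y/SD_X)(x − M_X) + M_Y
y = (9.1/8.2)(28 − 39.6) + 45.6
y = 1.109756 × -11.6 + 45.6 = -12.8732 + 45.6 = 32.73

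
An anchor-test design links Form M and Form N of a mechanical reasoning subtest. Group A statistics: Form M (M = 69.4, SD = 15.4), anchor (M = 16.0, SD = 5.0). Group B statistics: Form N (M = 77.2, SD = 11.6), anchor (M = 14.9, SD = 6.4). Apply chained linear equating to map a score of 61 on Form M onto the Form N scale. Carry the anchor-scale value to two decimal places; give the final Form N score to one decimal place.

Form M → anchor (Group A): v = (5.0/15.4)(61 − 69.4) + 16.0 = 13.27
anchor → Form N (Group B): y = (11.6/6.4)(13.27 − 14.9) + 77.2 = 74.2

74.2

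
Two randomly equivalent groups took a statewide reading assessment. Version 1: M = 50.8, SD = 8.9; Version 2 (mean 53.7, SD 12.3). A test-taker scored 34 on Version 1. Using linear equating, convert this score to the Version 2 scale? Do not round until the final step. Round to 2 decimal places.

30.48

Linear equating: y = (SD_Y/SD_X)(x − M_X) + M_Y
y = (12.3/8.9)(34 − 50.8) + 53.7
y = 1.382022 × -16.8 + 53.7 = -23.2180 + 53.7 = 30.48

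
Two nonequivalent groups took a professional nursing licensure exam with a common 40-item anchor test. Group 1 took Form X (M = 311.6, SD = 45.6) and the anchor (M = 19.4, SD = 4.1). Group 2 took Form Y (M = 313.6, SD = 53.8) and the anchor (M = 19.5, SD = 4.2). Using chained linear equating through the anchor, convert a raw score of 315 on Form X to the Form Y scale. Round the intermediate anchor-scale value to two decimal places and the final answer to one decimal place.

Form X → anchor (Group 1): v = (4.1/45.6)(315 − 311.6) + 19.4 = 19.71
anchor → Form Y (Group 2): y = (53.8/4.2)(19.71 − 19.5) + 313.6 = 316.3

316.3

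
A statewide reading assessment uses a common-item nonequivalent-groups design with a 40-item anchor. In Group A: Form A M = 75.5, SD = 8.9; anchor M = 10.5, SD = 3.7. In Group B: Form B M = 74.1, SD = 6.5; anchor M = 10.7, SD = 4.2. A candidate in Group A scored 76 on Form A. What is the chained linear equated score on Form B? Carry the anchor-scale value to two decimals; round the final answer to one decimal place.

Form A → anchor (Group A): v = (3.7/8.9)(76 − 75.5) + 10.5 = 10.71
anchor → Form B (Group B): y = (6.5/4.2)(10.71 − 10.7) + 74.1 = 74.1

74.1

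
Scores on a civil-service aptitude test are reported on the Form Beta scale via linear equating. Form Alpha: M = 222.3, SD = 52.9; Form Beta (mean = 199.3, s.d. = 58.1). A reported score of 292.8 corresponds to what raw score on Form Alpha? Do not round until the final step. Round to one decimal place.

307.4

Invert y = (SD_Y/SD_X)(x − M_X) + M_Y:
x = (SD_X/SD_Y)(y − M_Y) + M_X = (52.9/58.1)(292.8 − 199.3) + 222.3
x = 0.910499 × 93.500 + 222.3 = 307.4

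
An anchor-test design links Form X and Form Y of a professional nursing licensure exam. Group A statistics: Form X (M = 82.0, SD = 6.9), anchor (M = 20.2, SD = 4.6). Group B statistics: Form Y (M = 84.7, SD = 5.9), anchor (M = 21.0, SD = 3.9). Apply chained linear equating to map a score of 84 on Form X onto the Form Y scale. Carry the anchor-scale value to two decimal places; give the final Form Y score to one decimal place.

Form X → anchor (Group A): v = (4.6/6.9)(84 − 82.0) + 20.2 = 21.53
anchor → Form Y (Group B): y = (5.9/3.9)(21.53 − 21.0) + 84.7 = 85.5

85.5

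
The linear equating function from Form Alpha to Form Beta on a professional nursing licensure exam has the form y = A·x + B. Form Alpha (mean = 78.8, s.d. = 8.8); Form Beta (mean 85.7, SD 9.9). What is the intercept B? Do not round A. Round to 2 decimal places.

A = SD_Y / SD_X = 9.9 / 8.8 = 1.125000
B = M_Y − A·M_X = 85.7 − 1.125000 × 78.8 = -2.95

-2.95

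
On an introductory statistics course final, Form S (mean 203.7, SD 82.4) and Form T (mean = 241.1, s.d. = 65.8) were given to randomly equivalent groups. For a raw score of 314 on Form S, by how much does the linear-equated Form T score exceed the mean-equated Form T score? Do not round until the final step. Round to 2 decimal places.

-22.22

Mean-equated: 314 + (241.1 − 203.7) = 351.40
Linear-equated: (65.8/82.4)(314 − 203.7) + 241.1 = 329.179
Difference = 329.179 − 351.40 = -22.22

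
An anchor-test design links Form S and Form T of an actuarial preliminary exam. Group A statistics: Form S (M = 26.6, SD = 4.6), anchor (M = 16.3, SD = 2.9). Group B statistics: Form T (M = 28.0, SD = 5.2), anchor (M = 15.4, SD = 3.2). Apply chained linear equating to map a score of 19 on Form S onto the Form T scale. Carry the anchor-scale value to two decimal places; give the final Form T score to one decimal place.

Form S → anchor (Group A): v = (2.9/4.6)(19 − 26.6) + 16.3 = 11.51
anchor → Form T (Group B): y = (5.2/3.2)(11.51 − 15.4) + 28.0 = 21.7

21.7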